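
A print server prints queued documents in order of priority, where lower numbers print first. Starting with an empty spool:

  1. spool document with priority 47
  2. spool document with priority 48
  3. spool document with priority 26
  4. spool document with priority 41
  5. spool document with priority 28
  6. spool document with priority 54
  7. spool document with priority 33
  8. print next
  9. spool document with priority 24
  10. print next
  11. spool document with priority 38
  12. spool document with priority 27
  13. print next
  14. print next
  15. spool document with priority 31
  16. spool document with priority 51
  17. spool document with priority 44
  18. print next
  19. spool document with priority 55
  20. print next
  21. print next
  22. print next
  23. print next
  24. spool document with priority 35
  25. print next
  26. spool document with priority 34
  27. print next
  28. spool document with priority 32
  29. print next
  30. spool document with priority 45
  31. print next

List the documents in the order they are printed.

insert 47 → {47}
insert 48 → {47, 48}
insert 26 → {26, 47, 48}
insert 41 → {26, 41, 47, 48}
insert 28 → {26, 28, 41, 47, 48}
insert 54 → {26, 28, 41, 47, 48, 54}
insert 33 → {26, 28, 33, 41, 47, 48, 54}
print next → 26; now {28, 33, 41, 47, 48, 54}
insert 24 → {24, 28, 33, 41, 47, 48, 54}
print next → 24; now {28, 33, 41, 47, 48, 54}
insert 38 → {28, 33, 38, 41, 47, 48, 54}
insert 27 → {27, 28, 33, 38, 41, 47, 48, 54}
print next → 27; now {28, 33, 38, 41, 47, 48, 54}
print next → 28; now {33, 38, 41, 47, 48, 54}
insert 31 → {31, 33, 38, 41, 47, 48, 54}
insert 51 → {31, 33, 38, 41, 47, 48, 51, 54}
insert 44 → {31, 33, 38, 41, 44, 47, 48, 51, 54}
print next → 31; now {33, 38, 41, 44, 47, 48, 51, 54}
insert 55 → {33, 38, 41, 44, 47, 48, 51, 54, 55}
print next → 33; now {38, 41, 44, 47, 48, 51, 54, 55}
print next → 38; now {41, 44, 47, 48, 51, 54, 55}
print next → 41; now {44, 47, 48, 51, 54, 55}
print next → 44; now {47, 48, 51, 54, 55}
insert 35 → {35, 47, 48, 51, 54, 55}
print next → 35; now {47, 48, 51, 54, 55}
insert 34 → {34, 47, 48, 51, 54, 55}
print next → 34; now {47, 48, 51, 54, 55}
insert 32 → {32, 47, 48, 51, 54, 55}
print next → 32; now {47, 48, 51, 54, 55}
insert 45 → {45, 47, 48, 51, 54, 55}
print next → 45; now {47, 48, 51, 54, 55}

26, 24, 27, 28, 31, 33, 38, 41, 44, 35, 34, 32, 45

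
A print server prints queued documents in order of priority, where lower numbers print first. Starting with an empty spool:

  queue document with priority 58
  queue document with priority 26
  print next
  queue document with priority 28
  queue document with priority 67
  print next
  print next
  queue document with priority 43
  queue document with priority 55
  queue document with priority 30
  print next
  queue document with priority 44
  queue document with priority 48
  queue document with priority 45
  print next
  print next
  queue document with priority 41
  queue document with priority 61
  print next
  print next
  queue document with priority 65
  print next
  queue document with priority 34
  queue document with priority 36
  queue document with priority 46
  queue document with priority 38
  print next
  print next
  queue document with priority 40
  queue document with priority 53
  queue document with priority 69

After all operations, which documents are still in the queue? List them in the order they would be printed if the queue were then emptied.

insert 58 → {58}
insert 26 → {26, 58}
print next → 26; now {58}
insert 28 → {28, 58}
insert 67 → {28, 58, 67}
print next → 28; now {58, 67}
print next → 58; now {67}
insert 43 → {43, 67}
insert 55 → {43, 55, 67}
insert 30 → {30, 43, 55, 67}
print next → 30; now {43, 55, 67}
insert 44 → {43, 44, 55, 67}
insert 48 → {43, 44, 48, 55, 67}
insert 45 → {43, 44, 45, 48, 55, 67}
print next → 43; now {44, 45, 48, 55, 67}
print next → 44; now {45, 48, 55, 67}
insert 41 → {41, 45, 48, 55, 67}
insert 61 → {41, 45, 48, 55, 61, 67}
print next → 41; now {45, 48, 55, 61, 67}
print next → 45; now {48, 55, 61, 67}
insert 65 → {48, 55, 61, 65, 67}
print next → 48; now {55, 61, 65, 67}
insert 34 → {34, 55, 61, 65, 67}
insert 36 → {34, 36, 55, 61, 65, 67}
insert 46 → {34, 36, 46, 55, 61, 65, 67}
insert 38 → {34, 36, 38, 46, 55, 61, 65, 67}
print next → 34; now {36, 38, 46, 55, 61, 65, 67}
print next → 36; now {38, 46, 55, 61, 65, 67}
insert 40 → {38, 40, 46, 55, 61, 65, 67}
insert 53 → {38, 40, 46, 53, 55, 61, 65, 67}
insert 69 → {38, 40, 46, 53, 55, 61, 65, 67, 69}

[38, 40, 46, 53, 55, 61, 65, 67, 69]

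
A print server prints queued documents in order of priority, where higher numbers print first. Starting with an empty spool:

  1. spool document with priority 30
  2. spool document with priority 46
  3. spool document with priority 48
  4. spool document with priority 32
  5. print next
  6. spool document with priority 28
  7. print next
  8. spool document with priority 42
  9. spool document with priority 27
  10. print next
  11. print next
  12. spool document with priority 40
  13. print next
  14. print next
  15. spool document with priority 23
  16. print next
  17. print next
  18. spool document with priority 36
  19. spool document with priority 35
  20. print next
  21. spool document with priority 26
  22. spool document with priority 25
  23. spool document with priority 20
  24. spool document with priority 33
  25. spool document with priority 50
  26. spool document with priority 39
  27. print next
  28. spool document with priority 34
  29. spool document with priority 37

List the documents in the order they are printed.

insert 30 → {30}
insert 46 → {46, 30}
insert 48 → {48, 46, 30}
insert 32 → {48, 46, 32, 30}
print next → 48; now {46, 32, 30}
insert 28 → {46, 32, 30, 28}
print next → 46; now {32, 30, 28}
insert 42 → {42, 32, 30, 28}
insert 27 → {42, 32, 30, 28, 27}
print next → 42; now {32, 30, 28, 27}
print next → 32; now {30, 28, 27}
insert 40 → {40, 30, 28, 27}
print next → 40; now {30, 28, 27}
print next → 30; now {28, 27}
insert 23 → {28, 27, 23}
print next → 28; now {27, 23}
print next → 27; now {23}
insert 36 → {36, 23}
insert 35 → {36, 35, 23}
print next → 36; now {35, 23}
insert 26 → {35, 26, 23}
insert 25 → {35, 26, 25, 23}
insert 20 → {35, 26, 25, 23, 20}
insert 33 → {35, 33, 26, 25, 23, 20}
insert 50 → {50, 35, 33, 26, 25, 23, 20}
insert 39 → {50, 39, 35, 33, 26, 25, 23, 20}
print next → 50; now {39, 35, 33, 26, 25, 23, 20}
insert 34 → {39, 35, 34, 33, 26, 25, 23, 20}
insert 37 → {39, 37, 35, 34, 33, 26, 25, 23, 20}

48, 46, 42, 32, 40, 30, 28, 27, 36, 50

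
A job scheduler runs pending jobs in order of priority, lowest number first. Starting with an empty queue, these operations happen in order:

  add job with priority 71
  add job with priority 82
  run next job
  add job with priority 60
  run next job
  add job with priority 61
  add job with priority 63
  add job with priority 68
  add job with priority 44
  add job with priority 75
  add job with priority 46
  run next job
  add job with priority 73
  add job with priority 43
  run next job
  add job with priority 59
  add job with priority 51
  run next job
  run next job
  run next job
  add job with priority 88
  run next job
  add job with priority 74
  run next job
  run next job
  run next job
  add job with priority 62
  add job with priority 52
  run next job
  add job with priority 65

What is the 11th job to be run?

insert 71 → {71}
insert 82 → {71, 82}
run next job → 71; now {82}
insert 60 → {60, 82}
run next job → 60; now {82}
insert 61 → {61, 82}
insert 63 → {61, 63, 82}
insert 68 → {61, 63, 68, 82}
insert 44 → {44, 61, 63, 68, 82}
insert 75 → {44, 61, 63, 68, 75, 82}
insert 46 → {44, 46, 61, 63, 68, 75, 82}
run next job → 44; now {46, 61, 63, 68, 75, 82}
insert 73 → {46, 61, 63, 68, 73, 75, 82}
insert 43 → {43, 46, 61, 63, 68, 73, 75, 82}
run next job → 43; now {46, 61, 63, 68, 73, 75, 82}
insert 59 → {46, 59, 61, 63, 68, 73, 75, 82}
insert 51 → {46, 51, 59, 61, 63, 68, 73, 75, 82}
run next job → 46; now {51, 59, 61, 63, 68, 73, 75, 82}
run next job → 51; now {59, 61, 63, 68, 73, 75, 82}
run next job → 59; now {61, 63, 68, 73, 75, 82}
insert 88 → {61, 63, 68, 73, 75, 82, 88}
run next job → 61; now {63, 68, 73, 75, 82, 88}
insert 74 → {63, 68, 73, 74, 75, 82, 88}
run next job → 63; now {68, 73, 74, 75, 82, 88}
run next job → 68; now {73, 74, 75, 82, 88}
run next job → 73; now {74, 75, 82, 88}
insert 62 → {62, 74, 75, 82, 88}
insert 52 → {52, 62, 74, 75, 82, 88}
run next job → 52; now {62, 74, 75, 82, 88}
insert 65 → {62, 65, 74, 75, 82, 88}

73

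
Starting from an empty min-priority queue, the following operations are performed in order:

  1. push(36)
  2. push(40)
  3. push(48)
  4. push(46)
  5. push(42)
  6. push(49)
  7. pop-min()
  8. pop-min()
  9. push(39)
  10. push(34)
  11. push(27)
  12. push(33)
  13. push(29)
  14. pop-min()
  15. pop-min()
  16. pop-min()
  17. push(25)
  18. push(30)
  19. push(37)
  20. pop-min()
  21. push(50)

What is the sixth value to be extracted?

insert 36 → {36}
insert 40 → {36, 40}
insert 48 → {36, 40, 48}
insert 46 → {36, 40, 46, 48}
insert 42 → {36, 40, 42, 46, 48}
insert 49 → {36, 40, 42, 46, 48, 49}
pop-min → 36; now {40, 42, 46, 48, 49}
pop-min → 40; now {42, 46, 48, 49}
insert 39 → {39, 42, 46, 48, 49}
insert 34 → {34, 39, 42, 46, 48, 49}
insert 27 → {27, 34, 39, 42, 46, 48, 49}
insert 33 → {27, 33, 34, 39, 42, 46, 48, 49}
insert 29 → {27, 29, 33, 34, 39, 42, 46, 48, 49}
pop-min → 27; now {29, 33, 34, 39, 42, 46, 48, 49}
pop-min → 29; now {33, 34, 39, 42, 46, 48, 49}
pop-min → 33; now {34, 39, 42, 46, 48, 49}
insert 25 → {25, 34, 39, 42, 46, 48, 49}
insert 30 → {25, 30, 34, 39, 42, 46, 48, 49}
insert 37 → {25, 30, 34, 37, 39, 42, 46, 48, 49}
pop-min → 25; now {30, 34, 37, 39, 42, 46, 48, 49}
insert 50 → {30, 34, 37, 39, 42, 46, 48, 49, 50}

25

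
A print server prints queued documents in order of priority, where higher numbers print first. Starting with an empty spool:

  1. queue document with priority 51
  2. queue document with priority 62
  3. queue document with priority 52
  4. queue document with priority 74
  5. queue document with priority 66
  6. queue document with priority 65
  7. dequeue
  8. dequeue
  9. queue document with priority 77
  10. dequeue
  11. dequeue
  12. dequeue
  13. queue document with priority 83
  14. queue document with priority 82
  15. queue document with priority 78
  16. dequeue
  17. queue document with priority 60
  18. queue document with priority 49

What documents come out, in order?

insert 51 → {51}
insert 62 → {62, 51}
insert 52 → {62, 52, 51}
insert 74 → {74, 62, 52, 51}
insert 66 → {74, 66, 62, 52, 51}
insert 65 → {74, 66, 65, 62, 52, 51}
dequeue → 74; now {66, 65, 62, 52, 51}
dequeue → 66; now {65, 62, 52, 51}
insert 77 → {77, 65, 62, 52, 51}
dequeue → 77; now {65, 62, 52, 51}
dequeue → 65; now {62, 52, 51}
dequeue → 62; now {52, 51}
insert 83 → {83, 52, 51}
insert 82 → {83, 82, 52, 51}
insert 78 → {83, 82, 78, 52, 51}
dequeue → 83; now {82, 78, 52, 51}
insert 60 → {82, 78, 60, 52, 51}
insert 49 → {82, 78, 60, 52, 51, 49}

[74, 66, 77, 65, 62, 83]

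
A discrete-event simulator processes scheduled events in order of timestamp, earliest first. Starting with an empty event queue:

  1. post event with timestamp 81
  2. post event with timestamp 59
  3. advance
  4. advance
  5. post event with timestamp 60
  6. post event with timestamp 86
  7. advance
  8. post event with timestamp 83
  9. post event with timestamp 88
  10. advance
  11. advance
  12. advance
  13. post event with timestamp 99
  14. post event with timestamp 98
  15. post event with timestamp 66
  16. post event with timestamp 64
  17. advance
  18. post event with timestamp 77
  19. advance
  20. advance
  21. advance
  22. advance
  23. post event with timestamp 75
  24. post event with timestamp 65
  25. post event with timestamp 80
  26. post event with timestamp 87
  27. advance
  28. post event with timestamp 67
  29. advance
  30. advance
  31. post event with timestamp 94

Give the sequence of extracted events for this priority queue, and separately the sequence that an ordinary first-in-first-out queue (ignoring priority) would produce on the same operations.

priority queue: [59, 81, 60, 83, 86, 88, 64, 66, 77, 98, 99, 65, 67, 75]; FIFO queue: 81, 59, 60, 86, 83, 88, 99, 98, 66, 64, 77, 75, 65, 80

insert 81 → {81}
insert 59 → {59, 81}
advance → 59; now {81}
advance → 81; now {}
insert 60 → {60}
insert 86 → {60, 86}
advance → 60; now {86}
insert 83 → {83, 86}
insert 88 → {83, 86, 88}
advance → 83; now {86, 88}
advance → 86; now {88}
advance → 88; now {}
insert 99 → {99}
insert 98 → {98, 99}
insert 66 → {66, 98, 99}
insert 64 → {64, 66, 98, 99}
advance → 64; now {66, 98, 99}
insert 77 → {66, 77, 98, 99}
advance → 66; now {77, 98, 99}
advance → 77; now {98, 99}
advance → 98; now {99}
advance → 99; now {}
insert 75 → {75}
insert 65 → {65, 75}
insert 80 → {65, 75, 80}
insert 87 → {65, 75, 80, 87}
advance → 65; now {75, 80, 87}
insert 67 → {67, 75, 80, 87}
advance → 67; now {75, 80, 87}
advance → 75; now {80, 87}
insert 94 → {80, 87, 94}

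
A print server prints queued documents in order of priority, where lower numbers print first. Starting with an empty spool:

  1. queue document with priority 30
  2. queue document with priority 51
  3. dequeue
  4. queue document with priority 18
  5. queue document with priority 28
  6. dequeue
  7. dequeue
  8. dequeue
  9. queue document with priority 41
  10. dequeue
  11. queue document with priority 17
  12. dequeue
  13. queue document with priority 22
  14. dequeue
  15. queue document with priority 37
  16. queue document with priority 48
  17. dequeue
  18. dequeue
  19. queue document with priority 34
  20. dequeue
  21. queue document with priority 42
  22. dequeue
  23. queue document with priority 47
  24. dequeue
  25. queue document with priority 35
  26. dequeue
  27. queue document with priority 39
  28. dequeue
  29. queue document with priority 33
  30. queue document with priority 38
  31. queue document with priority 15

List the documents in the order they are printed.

[30, 18, 28, 51, 41, 17, 22, 37, 48, 34, 42, 47, 35, 39]

insert 30 → {30}
insert 51 → {30, 51}
dequeue → 30; now {51}
insert 18 → {18, 51}
insert 28 → {18, 28, 51}
dequeue → 18; now {28, 51}
dequeue → 28; now {51}
dequeue → 51; now {}
insert 41 → {41}
dequeue → 41; now {}
insert 17 → {17}
dequeue → 17; now {}
insert 22 → {22}
dequeue → 22; now {}
insert 37 → {37}
insert 48 → {37, 48}
dequeue → 37; now {48}
dequeue → 48; now {}
insert 34 → {34}
dequeue → 34; now {}
insert 42 → {42}
dequeue → 42; now {}
insert 47 → {47}
dequeue → 47; now {}
insert 35 → {35}
dequeue → 35; now {}
insert 39 → {39}
dequeue → 39; now {}
insert 33 → {33}
insert 38 → {33, 38}
insert 15 → {15, 33, 38}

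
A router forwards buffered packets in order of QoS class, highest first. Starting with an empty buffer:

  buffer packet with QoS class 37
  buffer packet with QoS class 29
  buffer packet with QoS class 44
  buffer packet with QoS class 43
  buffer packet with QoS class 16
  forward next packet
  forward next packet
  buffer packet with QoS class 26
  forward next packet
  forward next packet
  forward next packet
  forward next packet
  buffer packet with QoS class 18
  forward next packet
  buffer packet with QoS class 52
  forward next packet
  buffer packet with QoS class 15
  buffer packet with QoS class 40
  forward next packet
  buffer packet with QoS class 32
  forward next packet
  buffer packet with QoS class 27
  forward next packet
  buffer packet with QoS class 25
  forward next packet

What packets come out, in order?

insert 37 → {37}
insert 29 → {37, 29}
insert 44 → {44, 37, 29}
insert 43 → {44, 43, 37, 29}
insert 16 → {44, 43, 37, 29, 16}
forward next packet → 44; now {43, 37, 29, 16}
forward next packet → 43; now {37, 29, 16}
insert 26 → {37, 29, 26, 16}
forward next packet → 37; now {29, 26, 16}
forward next packet → 29; now {26, 16}
forward next packet → 26; now {16}
forward next packet → 16; now {}
insert 18 → {18}
forward next packet → 18; now {}
insert 52 → {52}
forward next packet → 52; now {}
insert 15 → {15}
insert 40 → {40, 15}
forward next packet → 40; now {15}
insert 32 → {32, 15}
forward next packet → 32; now {15}
insert 27 → {27, 15}
forward next packet → 27; now {15}
insert 25 → {25, 15}
forward next packet → 25; now {15}

44, 43, 37, 29, 26, 16, 18, 52, 40, 32, 27, 25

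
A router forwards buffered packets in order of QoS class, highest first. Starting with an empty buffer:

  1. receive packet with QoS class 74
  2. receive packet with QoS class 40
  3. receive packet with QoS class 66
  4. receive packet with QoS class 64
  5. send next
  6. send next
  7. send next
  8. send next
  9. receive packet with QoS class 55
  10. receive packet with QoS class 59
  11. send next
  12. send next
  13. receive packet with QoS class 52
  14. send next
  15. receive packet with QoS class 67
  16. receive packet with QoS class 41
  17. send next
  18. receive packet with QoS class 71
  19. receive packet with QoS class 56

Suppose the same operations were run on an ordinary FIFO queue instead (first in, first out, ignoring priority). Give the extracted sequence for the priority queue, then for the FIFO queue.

priority queue: [74, 66, 64, 40, 59, 55, 52, 67]; FIFO queue: [74, 40, 66, 64, 55, 59, 52, 67]

insert 74 → {74}
insert 40 → {74, 40}
insert 66 → {74, 66, 40}
insert 64 → {74, 66, 64, 40}
send next → 74; now {66, 64, 40}
send next → 66; now {64, 40}
send next → 64; now {40}
send next → 40; now {}
insert 55 → {55}
insert 59 → {59, 55}
send next → 59; now {55}
send next → 55; now {}
insert 52 → {52}
send next → 52; now {}
insert 67 → {67}
insert 41 → {67, 41}
send next → 67; now {41}
insert 71 → {71, 41}
insert 56 → {71, 56, 41}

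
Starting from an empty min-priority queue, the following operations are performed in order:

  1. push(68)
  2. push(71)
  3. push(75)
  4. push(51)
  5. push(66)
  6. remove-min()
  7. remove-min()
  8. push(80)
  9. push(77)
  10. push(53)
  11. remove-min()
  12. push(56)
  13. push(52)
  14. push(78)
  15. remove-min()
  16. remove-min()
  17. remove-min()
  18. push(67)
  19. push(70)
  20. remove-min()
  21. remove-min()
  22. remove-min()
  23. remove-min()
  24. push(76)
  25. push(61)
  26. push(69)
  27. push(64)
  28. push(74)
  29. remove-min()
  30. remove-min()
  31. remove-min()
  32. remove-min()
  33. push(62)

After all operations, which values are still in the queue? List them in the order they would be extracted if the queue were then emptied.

insert 68 → {68}
insert 71 → {68, 71}
insert 75 → {68, 71, 75}
insert 51 → {51, 68, 71, 75}
insert 66 → {51, 66, 68, 71, 75}
remove-min → 51; now {66, 68, 71, 75}
remove-min → 66; now {68, 71, 75}
insert 80 → {68, 71, 75, 80}
insert 77 → {68, 71, 75, 77, 80}
insert 53 → {53, 68, 71, 75, 77, 80}
remove-min → 53; now {68, 71, 75, 77, 80}
insert 56 → {56, 68, 71, 75, 77, 80}
insert 52 → {52, 56, 68, 71, 75, 77, 80}
insert 78 → {52, 56, 68, 71, 75, 77, 78, 80}
remove-min → 52; now {56, 68, 71, 75, 77, 78, 80}
remove-min → 56; now {68, 71, 75, 77, 78, 80}
remove-min → 68; now {71, 75, 77, 78, 80}
insert 67 → {67, 71, 75, 77, 78, 80}
insert 70 → {67, 70, 71, 75, 77, 78, 80}
remove-min → 67; now {70, 71, 75, 77, 78, 80}
remove-min → 70; now {71, 75, 77, 78, 80}
remove-min → 71; now {75, 77, 78, 80}
remove-min → 75; now {77, 78, 80}
insert 76 → {76, 77, 78, 80}
insert 61 → {61, 76, 77, 78, 80}
insert 69 → {61, 69, 76, 77, 78, 80}
insert 64 → {61, 64, 69, 76, 77, 78, 80}
insert 74 → {61, 64, 69, 74, 76, 77, 78, 80}
remove-min → 61; now {64, 69, 74, 76, 77, 78, 80}
remove-min → 64; now {69, 74, 76, 77, 78, 80}
remove-min → 69; now {74, 76, 77, 78, 80}
remove-min → 74; now {76, 77, 78, 80}
insert 62 → {62, 76, 77, 78, 80}

62, 76, 77, 78, 80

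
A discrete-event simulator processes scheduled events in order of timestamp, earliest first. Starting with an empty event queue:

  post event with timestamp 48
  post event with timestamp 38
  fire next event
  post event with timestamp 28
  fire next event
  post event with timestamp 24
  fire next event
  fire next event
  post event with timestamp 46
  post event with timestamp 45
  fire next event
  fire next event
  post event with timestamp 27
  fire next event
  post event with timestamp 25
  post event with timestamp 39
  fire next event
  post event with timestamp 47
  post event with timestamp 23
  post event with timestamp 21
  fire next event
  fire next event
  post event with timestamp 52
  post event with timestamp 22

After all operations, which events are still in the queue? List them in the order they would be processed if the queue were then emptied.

insert 48 → {48}
insert 38 → {38, 48}
fire next event → 38; now {48}
insert 28 → {28, 48}
fire next event → 28; now {48}
insert 24 → {24, 48}
fire next event → 24; now {48}
fire next event → 48; now {}
insert 46 → {46}
insert 45 → {45, 46}
fire next event → 45; now {46}
fire next event → 46; now {}
insert 27 → {27}
fire next event → 27; now {}
insert 25 → {25}
insert 39 → {25, 39}
fire next event → 25; now {39}
insert 47 → {39, 47}
insert 23 → {23, 39, 47}
insert 21 → {21, 23, 39, 47}
fire next event → 21; now {23, 39, 47}
fire next event → 23; now {39, 47}
insert 52 → {39, 47, 52}
insert 22 → {22, 39, 47, 52}

22 → 39 → 47 → 52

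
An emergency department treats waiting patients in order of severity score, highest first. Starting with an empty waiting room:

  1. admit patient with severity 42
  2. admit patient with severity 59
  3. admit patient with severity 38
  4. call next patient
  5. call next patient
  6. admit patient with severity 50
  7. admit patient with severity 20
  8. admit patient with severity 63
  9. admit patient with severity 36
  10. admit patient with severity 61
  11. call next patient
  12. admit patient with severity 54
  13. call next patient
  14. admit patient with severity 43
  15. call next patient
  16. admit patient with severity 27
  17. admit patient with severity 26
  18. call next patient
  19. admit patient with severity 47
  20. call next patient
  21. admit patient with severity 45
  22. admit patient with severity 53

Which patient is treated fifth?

54

insert 42 → {42}
insert 59 → {59, 42}
insert 38 → {59, 42, 38}
call next patient → 59; now {42, 38}
call next patient → 42; now {38}
insert 50 → {50, 38}
insert 20 → {50, 38, 20}
insert 63 → {63, 50, 38, 20}
insert 36 → {63, 50, 38, 36, 20}
insert 61 → {63, 61, 50, 38, 36, 20}
call next patient → 63; now {61, 50, 38, 36, 20}
insert 54 → {61, 54, 50, 38, 36, 20}
call next patient → 61; now {54, 50, 38, 36, 20}
insert 43 → {54, 50, 43, 38, 36, 20}
call next patient → 54; now {50, 43, 38, 36, 20}
insert 27 → {50, 43, 38, 36, 27, 20}
insert 26 → {50, 43, 38, 36, 27, 26, 20}
call next patient → 50; now {43, 38, 36, 27, 26, 20}
insert 47 → {47, 43, 38, 36, 27, 26, 20}
call next patient → 47; now {43, 38, 36, 27, 26, 20}
insert 45 → {45, 43, 38, 36, 27, 26, 20}
insert 53 → {53, 45, 43, 38, 36, 27, 26, 20}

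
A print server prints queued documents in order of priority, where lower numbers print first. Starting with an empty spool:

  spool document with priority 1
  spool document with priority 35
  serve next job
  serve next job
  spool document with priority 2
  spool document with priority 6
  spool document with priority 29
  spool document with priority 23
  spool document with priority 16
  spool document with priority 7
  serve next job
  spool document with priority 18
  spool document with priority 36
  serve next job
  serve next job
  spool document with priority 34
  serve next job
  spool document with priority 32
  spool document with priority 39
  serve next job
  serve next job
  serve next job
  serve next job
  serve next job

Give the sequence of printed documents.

insert 1 → {1}
insert 35 → {1, 35}
serve next job → 1; now {35}
serve next job → 35; now {}
insert 2 → {2}
insert 6 → {2, 6}
insert 29 → {2, 6, 29}
insert 23 → {2, 6, 23, 29}
insert 16 → {2, 6, 16, 23, 29}
insert 7 → {2, 6, 7, 16, 23, 29}
serve next job → 2; now {6, 7, 16, 23, 29}
insert 18 → {6, 7, 16, 18, 23, 29}
insert 36 → {6, 7, 16, 18, 23, 29, 36}
serve next job → 6; now {7, 16, 18, 23, 29, 36}
serve next job → 7; now {16, 18, 23, 29, 36}
insert 34 → {16, 18, 23, 29, 34, 36}
serve next job → 16; now {18, 23, 29, 34, 36}
insert 32 → {18, 23, 29, 32, 34, 36}
insert 39 → {18, 23, 29, 32, 34, 36, 39}
serve next job → 18; now {23, 29, 32, 34, 36, 39}
serve next job → 23; now {29, 32, 34, 36, 39}
serve next job → 29; now {32, 34, 36, 39}
serve next job → 32; now {34, 36, 39}
serve next job → 34; now {36, 39}

[1, 35, 2, 6, 7, 16, 18, 23, 29, 32, 34]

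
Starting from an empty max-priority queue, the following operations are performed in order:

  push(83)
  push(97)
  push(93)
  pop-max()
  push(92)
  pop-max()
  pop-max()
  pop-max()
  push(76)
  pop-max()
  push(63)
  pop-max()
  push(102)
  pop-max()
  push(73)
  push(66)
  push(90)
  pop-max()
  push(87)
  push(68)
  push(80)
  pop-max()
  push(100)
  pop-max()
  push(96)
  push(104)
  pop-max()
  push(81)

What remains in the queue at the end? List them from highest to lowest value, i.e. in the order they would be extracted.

96, 81, 80, 73, 68, 66

insert 83 → {83}
insert 97 → {97, 83}
insert 93 → {97, 93, 83}
pop-max → 97; now {93, 83}
insert 92 → {93, 92, 83}
pop-max → 93; now {92, 83}
pop-max → 92; now {83}
pop-max → 83; now {}
insert 76 → {76}
pop-max → 76; now {}
insert 63 → {63}
pop-max → 63; now {}
insert 102 → {102}
pop-max → 102; now {}
insert 73 → {73}
insert 66 → {73, 66}
insert 90 → {90, 73, 66}
pop-max → 90; now {73, 66}
insert 87 → {87, 73, 66}
insert 68 → {87, 73, 68, 66}
insert 80 → {87, 80, 73, 68, 66}
pop-max → 87; now {80, 73, 68, 66}
insert 100 → {100, 80, 73, 68, 66}
pop-max → 100; now {80, 73, 68, 66}
insert 96 → {96, 80, 73, 68, 66}
insert 104 → {104, 96, 80, 73, 68, 66}
pop-max → 104; now {96, 80, 73, 68, 66}
insert 81 → {96, 81, 80, 73, 68, 66}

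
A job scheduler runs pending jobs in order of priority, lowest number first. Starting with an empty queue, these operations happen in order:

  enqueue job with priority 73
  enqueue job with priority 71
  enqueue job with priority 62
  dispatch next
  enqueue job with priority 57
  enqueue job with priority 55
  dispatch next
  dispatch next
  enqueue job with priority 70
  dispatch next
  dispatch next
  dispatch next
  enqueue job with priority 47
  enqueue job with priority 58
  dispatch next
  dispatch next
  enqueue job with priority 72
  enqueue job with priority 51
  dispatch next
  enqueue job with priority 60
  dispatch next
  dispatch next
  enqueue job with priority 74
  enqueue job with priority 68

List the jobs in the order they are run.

[62, 55, 57, 70, 71, 73, 47, 58, 51, 60, 72]

insert 73 → {73}
insert 71 → {71, 73}
insert 62 → {62, 71, 73}
dispatch next → 62; now {71, 73}
insert 57 → {57, 71, 73}
insert 55 → {55, 57, 71, 73}
dispatch next → 55; now {57, 71, 73}
dispatch next → 57; now {71, 73}
insert 70 → {70, 71, 73}
dispatch next → 70; now {71, 73}
dispatch next → 71; now {73}
dispatch next → 73; now {}
insert 47 → {47}
insert 58 → {47, 58}
dispatch next → 47; now {58}
dispatch next → 58; now {}
insert 72 → {72}
insert 51 → {51, 72}
dispatch next → 51; now {72}
insert 60 → {60, 72}
dispatch next → 60; now {72}
dispatch next → 72; now {}
insert 74 → {74}
insert 68 → {68, 74}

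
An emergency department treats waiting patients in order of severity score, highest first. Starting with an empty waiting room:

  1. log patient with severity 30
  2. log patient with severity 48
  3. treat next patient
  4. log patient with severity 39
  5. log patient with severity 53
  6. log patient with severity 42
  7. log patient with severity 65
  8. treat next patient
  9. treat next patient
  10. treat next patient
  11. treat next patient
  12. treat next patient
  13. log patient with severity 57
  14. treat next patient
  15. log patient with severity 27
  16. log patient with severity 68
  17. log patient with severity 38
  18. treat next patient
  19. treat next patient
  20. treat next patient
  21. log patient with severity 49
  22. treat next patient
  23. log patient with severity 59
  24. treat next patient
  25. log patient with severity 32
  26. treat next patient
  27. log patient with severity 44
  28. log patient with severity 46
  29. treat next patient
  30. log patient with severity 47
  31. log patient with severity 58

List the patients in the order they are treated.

48 → 65 → 53 → 42 → 39 → 30 → 57 → 68 → 38 → 27 → 49 → 59 → 32 → 46

insert 30 → {30}
insert 48 → {48, 30}
treat next patient → 48; now {30}
insert 39 → {39, 30}
insert 53 → {53, 39, 30}
insert 42 → {53, 42, 39, 30}
insert 65 → {65, 53, 42, 39, 30}
treat next patient → 65; now {53, 42, 39, 30}
treat next patient → 53; now {42, 39, 30}
treat next patient → 42; now {39, 30}
treat next patient → 39; now {30}
treat next patient → 30; now {}
insert 57 → {57}
treat next patient → 57; now {}
insert 27 → {27}
insert 68 → {68, 27}
insert 38 → {68, 38, 27}
treat next patient → 68; now {38, 27}
treat next patient → 38; now {27}
treat next patient → 27; now {}
insert 49 → {49}
treat next patient → 49; now {}
insert 59 → {59}
treat next patient → 59; now {}
insert 32 → {32}
treat next patient → 32; now {}
insert 44 → {44}
insert 46 → {46, 44}
treat next patient → 46; now {44}
insert 47 → {47, 44}
insert 58 → {58, 47, 44}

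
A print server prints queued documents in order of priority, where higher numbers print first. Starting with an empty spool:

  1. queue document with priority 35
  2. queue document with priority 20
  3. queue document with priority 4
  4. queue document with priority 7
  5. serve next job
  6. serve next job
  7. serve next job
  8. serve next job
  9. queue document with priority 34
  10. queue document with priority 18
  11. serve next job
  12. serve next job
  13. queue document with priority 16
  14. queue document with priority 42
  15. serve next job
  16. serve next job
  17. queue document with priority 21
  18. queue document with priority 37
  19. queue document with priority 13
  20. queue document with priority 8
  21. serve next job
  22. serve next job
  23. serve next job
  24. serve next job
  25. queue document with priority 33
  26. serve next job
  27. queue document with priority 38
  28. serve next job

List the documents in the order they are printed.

[35, 20, 7, 4, 34, 18, 42, 16, 37, 21, 13, 8, 33, 38]

insert 35 → {35}
insert 20 → {35, 20}
insert 4 → {35, 20, 4}
insert 7 → {35, 20, 7, 4}
serve next job → 35; now {20, 7, 4}
serve next job → 20; now {7, 4}
serve next job → 7; now {4}
serve next job → 4; now {}
insert 34 → {34}
insert 18 → {34, 18}
serve next job → 34; now {18}
serve next job → 18; now {}
insert 16 → {16}
insert 42 → {42, 16}
serve next job → 42; now {16}
serve next job → 16; now {}
insert 21 → {21}
insert 37 → {37, 21}
insert 13 → {37, 21, 13}
insert 8 → {37, 21, 13, 8}
serve next job → 37; now {21, 13, 8}
serve next job → 21; now {13, 8}
serve next job → 13; now {8}
serve next job → 8; now {}
insert 33 → {33}
serve next job → 33; now {}
insert 38 → {38}
serve next job → 38; now {}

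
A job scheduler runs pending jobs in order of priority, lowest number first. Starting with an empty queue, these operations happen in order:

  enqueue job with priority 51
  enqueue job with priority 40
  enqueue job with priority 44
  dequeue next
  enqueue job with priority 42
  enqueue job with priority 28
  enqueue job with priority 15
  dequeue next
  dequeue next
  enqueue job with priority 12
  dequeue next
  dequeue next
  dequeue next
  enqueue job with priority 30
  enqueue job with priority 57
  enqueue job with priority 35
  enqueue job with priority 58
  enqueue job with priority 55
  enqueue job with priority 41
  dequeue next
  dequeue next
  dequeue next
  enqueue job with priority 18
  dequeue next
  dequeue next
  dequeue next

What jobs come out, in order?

40, 15, 28, 12, 42, 44, 30, 35, 41, 18, 51, 55

insert 51 → {51}
insert 40 → {40, 51}
insert 44 → {40, 44, 51}
dequeue next → 40; now {44, 51}
insert 42 → {42, 44, 51}
insert 28 → {28, 42, 44, 51}
insert 15 → {15, 28, 42, 44, 51}
dequeue next → 15; now {28, 42, 44, 51}
dequeue next → 28; now {42, 44, 51}
insert 12 → {12, 42, 44, 51}
dequeue next → 12; now {42, 44, 51}
dequeue next → 42; now {44, 51}
dequeue next → 44; now {51}
insert 30 → {30, 51}
insert 57 → {30, 51, 57}
insert 35 → {30, 35, 51, 57}
insert 58 → {30, 35, 51, 57, 58}
insert 55 → {30, 35, 51, 55, 57, 58}
insert 41 → {30, 35, 41, 51, 55, 57, 58}
dequeue next → 30; now {35, 41, 51, 55, 57, 58}
dequeue next → 35; now {41, 51, 55, 57, 58}
dequeue next → 41; now {51, 55, 57, 58}
insert 18 → {18, 51, 55, 57, 58}
dequeue next → 18; now {51, 55, 57, 58}
dequeue next → 51; now {55, 57, 58}
dequeue next → 55; now {57, 58}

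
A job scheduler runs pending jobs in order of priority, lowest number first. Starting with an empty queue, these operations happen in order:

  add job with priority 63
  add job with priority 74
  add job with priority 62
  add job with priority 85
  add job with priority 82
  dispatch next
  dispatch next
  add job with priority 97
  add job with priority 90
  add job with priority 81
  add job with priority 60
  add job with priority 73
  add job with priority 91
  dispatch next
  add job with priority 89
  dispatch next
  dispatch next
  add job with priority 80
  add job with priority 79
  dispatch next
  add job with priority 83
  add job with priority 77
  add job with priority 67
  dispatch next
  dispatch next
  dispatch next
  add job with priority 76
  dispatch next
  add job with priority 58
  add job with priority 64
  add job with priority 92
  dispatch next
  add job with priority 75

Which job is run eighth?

77

insert 63 → {63}
insert 74 → {63, 74}
insert 62 → {62, 63, 74}
insert 85 → {62, 63, 74, 85}
insert 82 → {62, 63, 74, 82, 85}
dispatch next → 62; now {63, 74, 82, 85}
dispatch next → 63; now {74, 82, 85}
insert 97 → {74, 82, 85, 97}
insert 90 → {74, 82, 85, 90, 97}
insert 81 → {74, 81, 82, 85, 90, 97}
insert 60 → {60, 74, 81, 82, 85, 90, 97}
insert 73 → {60, 73, 74, 81, 82, 85, 90, 97}
insert 91 → {60, 73, 74, 81, 82, 85, 90, 91, 97}
dispatch next → 60; now {73, 74, 81, 82, 85, 90, 91, 97}
insert 89 → {73, 74, 81, 82, 85, 89, 90, 91, 97}
dispatch next → 73; now {74, 81, 82, 85, 89, 90, 91, 97}
dispatch next → 74; now {81, 82, 85, 89, 90, 91, 97}
insert 80 → {80, 81, 82, 85, 89, 90, 91, 97}
insert 79 → {79, 80, 81, 82, 85, 89, 90, 91, 97}
dispatch next → 79; now {80, 81, 82, 85, 89, 90, 91, 97}
insert 83 → {80, 81, 82, 83, 85, 89, 90, 91, 97}
insert 77 → {77, 80, 81, 82, 83, 85, 89, 90, 91, 97}
insert 67 → {67, 77, 80, 81, 82, 83, 85, 89, 90, 91, 97}
dispatch next → 67; now {77, 80, 81, 82, 83, 85, 89, 90, 91, 97}
dispatch next → 77; now {80, 81, 82, 83, 85, 89, 90, 91, 97}
dispatch next → 80; now {81, 82, 83, 85, 89, 90, 91, 97}
insert 76 → {76, 81, 82, 83, 85, 89, 90, 91, 97}
dispatch next → 76; now {81, 82, 83, 85, 89, 90, 91, 97}
insert 58 → {58, 81, 82, 83, 85, 89, 90, 91, 97}
insert 64 → {58, 64, 81, 82, 83, 85, 89, 90, 91, 97}
insert 92 → {58, 64, 81, 82, 83, 85, 89, 90, 91, 92, 97}
dispatch next → 58; now {64, 81, 82, 83, 85, 89, 90, 91, 92, 97}
insert 75 → {64, 75, 81, 82, 83, 85, 89, 90, 91, 92, 97}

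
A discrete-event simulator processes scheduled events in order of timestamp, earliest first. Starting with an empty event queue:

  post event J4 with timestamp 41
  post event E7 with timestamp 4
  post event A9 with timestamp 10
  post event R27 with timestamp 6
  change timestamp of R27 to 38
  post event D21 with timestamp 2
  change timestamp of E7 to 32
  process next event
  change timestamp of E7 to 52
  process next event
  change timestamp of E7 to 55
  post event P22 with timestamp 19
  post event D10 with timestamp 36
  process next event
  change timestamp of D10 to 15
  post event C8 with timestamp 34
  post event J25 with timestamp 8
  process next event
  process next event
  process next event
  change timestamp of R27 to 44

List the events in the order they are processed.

add J4 (timestamp 41) → {J4:41}
add E7 (timestamp 4) → {E7:4, J4:41}
add A9 (timestamp 10) → {E7:4, A9:10, J4:41}
add R27 (timestamp 6) → {E7:4, R27:6, A9:10, J4:41}
update R27 to timestamp 38 → {E7:4, A9:10, R27:38, J4:41}
add D21 (timestamp 2) → {D21:2, E7:4, A9:10, R27:38, J4:41}
update E7 to timestamp 32 → {D21:2, A9:10, E7:32, R27:38, J4:41}
process next event → D21; now {A9:10, E7:32, R27:38, J4:41}
update E7 to timestamp 52 → {A9:10, R27:38, J4:41, E7:52}
process next event → A9; now {R27:38, J4:41, E7:52}
update E7 to timestamp 55 → {R27:38, J4:41, E7:55}
add P22 (timestamp 19) → {P22:19, R27:38, J4:41, E7:55}
add D10 (timestamp 36) → {P22:19, D10:36, R27:38, J4:41, E7:55}
process next event → P22; now {D10:36, R27:38, J4:41, E7:55}
update D10 to timestamp 15 → {D10:15, R27:38, J4:41, E7:55}
add C8 (timestamp 34) → {D10:15, C8:34, R27:38, J4:41, E7:55}
add J25 (timestamp 8) → {J25:8, D10:15, C8:34, R27:38, J4:41, E7:55}
process next event → J25; now {D10:15, C8:34, R27:38, J4:41, E7:55}
process next event → D10; now {C8:34, R27:38, J4:41, E7:55}
process next event → C8; now {R27:38, J4:41, E7:55}
update R27 to timestamp 44 → {J4:41, R27:44, E7:55}

[D21, A9, P22, J25, D10, C8]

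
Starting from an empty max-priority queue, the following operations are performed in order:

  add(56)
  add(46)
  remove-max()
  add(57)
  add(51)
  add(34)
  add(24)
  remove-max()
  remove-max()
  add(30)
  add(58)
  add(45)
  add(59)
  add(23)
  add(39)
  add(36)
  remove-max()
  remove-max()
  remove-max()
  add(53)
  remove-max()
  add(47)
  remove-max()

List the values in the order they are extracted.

insert 56 → {56}
insert 46 → {56, 46}
remove-max → 56; now {46}
insert 57 → {57, 46}
insert 51 → {57, 51, 46}
insert 34 → {57, 51, 46, 34}
insert 24 → {57, 51, 46, 34, 24}
remove-max → 57; now {51, 46, 34, 24}
remove-max → 51; now {46, 34, 24}
insert 30 → {46, 34, 30, 24}
insert 58 → {58, 46, 34, 30, 24}
insert 45 → {58, 46, 45, 34, 30, 24}
insert 59 → {59, 58, 46, 45, 34, 30, 24}
insert 23 → {59, 58, 46, 45, 34, 30, 24, 23}
insert 39 → {59, 58, 46, 45, 39, 34, 30, 24, 23}
insert 36 → {59, 58, 46, 45, 39, 36, 34, 30, 24, 23}
remove-max → 59; now {58, 46, 45, 39, 36, 34, 30, 24, 23}
remove-max → 58; now {46, 45, 39, 36, 34, 30, 24, 23}
remove-max → 46; now {45, 39, 36, 34, 30, 24, 23}
insert 53 → {53, 45, 39, 36, 34, 30, 24, 23}
remove-max → 53; now {45, 39, 36, 34, 30, 24, 23}
insert 47 → {47, 45, 39, 36, 34, 30, 24, 23}
remove-max → 47; now {45, 39, 36, 34, 30, 24, 23}

56, 57, 51, 59, 58, 46, 53, 47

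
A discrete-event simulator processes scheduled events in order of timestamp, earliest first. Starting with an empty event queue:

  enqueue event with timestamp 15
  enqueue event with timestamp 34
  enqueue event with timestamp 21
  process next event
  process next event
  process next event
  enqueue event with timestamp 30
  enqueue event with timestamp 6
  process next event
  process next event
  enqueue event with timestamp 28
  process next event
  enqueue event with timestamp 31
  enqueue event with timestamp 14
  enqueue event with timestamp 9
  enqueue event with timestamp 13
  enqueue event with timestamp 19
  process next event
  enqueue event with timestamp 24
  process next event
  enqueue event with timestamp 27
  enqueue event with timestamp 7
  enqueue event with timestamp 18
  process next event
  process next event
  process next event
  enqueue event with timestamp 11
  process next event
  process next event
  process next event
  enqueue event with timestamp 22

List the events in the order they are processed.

insert 15 → {15}
insert 34 → {15, 34}
insert 21 → {15, 21, 34}
process next event → 15; now {21, 34}
process next event → 21; now {34}
process next event → 34; now {}
insert 30 → {30}
insert 6 → {6, 30}
process next event → 6; now {30}
process next event → 30; now {}
insert 28 → {28}
process next event → 28; now {}
insert 31 → {31}
insert 14 → {14, 31}
insert 9 → {9, 14, 31}
insert 13 → {9, 13, 14, 31}
insert 19 → {9, 13, 14, 19, 31}
process next event → 9; now {13, 14, 19, 31}
insert 24 → {13, 14, 19, 24, 31}
process next event → 13; now {14, 19, 24, 31}
insert 27 → {14, 19, 24, 27, 31}
insert 7 → {7, 14, 19, 24, 27, 31}
insert 18 → {7, 14, 18, 19, 24, 27, 31}
process next event → 7; now {14, 18, 19, 24, 27, 31}
process next event → 14; now {18, 19, 24, 27, 31}
process next event → 18; now {19, 24, 27, 31}
insert 11 → {11, 19, 24, 27, 31}
process next event → 11; now {19, 24, 27, 31}
process next event → 19; now {24, 27, 31}
process next event → 24; now {27, 31}
insert 22 → {22, 27, 31}

15, 21, 34, 6, 30, 28, 9, 13, 7, 14, 18, 11, 19, 24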